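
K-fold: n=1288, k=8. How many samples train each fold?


Fold size = 1288/8 = 161
Training per fold = 1288 - 161 = 1127

1127


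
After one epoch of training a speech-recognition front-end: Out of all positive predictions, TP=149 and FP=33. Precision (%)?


Precision = TP/(TP+FP)
= 149/(149+33)
= 149/182 = 81.87%

81.87%


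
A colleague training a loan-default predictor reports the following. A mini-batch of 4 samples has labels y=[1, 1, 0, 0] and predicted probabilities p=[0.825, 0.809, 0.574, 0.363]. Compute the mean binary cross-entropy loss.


L[0] = -ln(0.825) = 0.1924
L[1] = -ln(0.809) = 0.212
L[2] = -ln(1-0.574) = -ln(0.426) = 0.8533
L[3] = -ln(1-0.363) = -ln(0.637) = 0.451
mean = (0.1924 + 0.212 + 0.8533 + 0.451)/4 = 0.4272

0.4272


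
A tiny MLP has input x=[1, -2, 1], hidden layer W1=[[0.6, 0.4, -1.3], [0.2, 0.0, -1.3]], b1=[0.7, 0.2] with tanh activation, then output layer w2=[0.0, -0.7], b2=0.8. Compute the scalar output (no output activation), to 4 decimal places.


z1[0] = (0.6)·(1) + (0.4)·(-2) + (-1.3)·(1) + 0.7 = -0.8
z1[1] = (0.2)·(1) + (0.0)·(-2) + (-1.3)·(1) + 0.2 = -0.9
h = tanh(z1) = [-0.664, -0.7163]
output = (0.0)·(-0.664) + (-0.7)·(-0.7163) + 0.8 = 1.3014

1.3014


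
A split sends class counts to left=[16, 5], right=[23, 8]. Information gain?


Parent = [39, 13], H_parent = 0.8113
H_left = 0.7919 (n=21), H_right = 0.8238 (n=31)
H_children = (21/52)·0.7919 + (31/52)·0.8238 = 0.8109
IG = 0.8113 - 0.8109 = 0.0004

0.0004


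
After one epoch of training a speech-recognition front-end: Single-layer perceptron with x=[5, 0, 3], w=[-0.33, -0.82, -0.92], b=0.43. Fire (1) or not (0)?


z = (5)·(-0.33) + (0)·(-0.82) + (3)·(-0.92) + 0.43
  = -3.98
step(z) = 0 (z<0)

0


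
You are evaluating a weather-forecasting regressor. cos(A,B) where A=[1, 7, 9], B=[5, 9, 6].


A·B = 1·5 + 7·9 + 9·6 = 122
‖A‖ = √131 = 11.4455, ‖B‖ = √142 = 11.9164
cos = 122/(√131·√142) = 122/√18602 = 0.8945

0.8945


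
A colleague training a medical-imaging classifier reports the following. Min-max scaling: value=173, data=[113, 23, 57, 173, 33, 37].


min=23, max=173
(173-23)/(173-23) = 150/150 = 1.0

1.0


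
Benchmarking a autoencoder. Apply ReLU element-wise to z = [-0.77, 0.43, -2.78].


ReLU(-0.77) = max(0, -0.77) = 0.0
ReLU(0.43) = max(0, 0.43) = 0.43
ReLU(-2.78) = max(0, -2.78) = 0.0
result = [0.0, 0.43, 0.0]

[0.0, 0.43, 0.0]


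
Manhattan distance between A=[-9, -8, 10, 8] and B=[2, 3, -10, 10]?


d = |-9-2| + |-8-3| + |10+ 10| + |8-10|
  = 11 + 11 + 20 + 2
  = 44

44


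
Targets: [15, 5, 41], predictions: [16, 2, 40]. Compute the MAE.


Absolute errors: |15-16|=1, |5-2|=3, |41-40|=1
Sum = 5
MAE = 5/3 = 5/3

5/3


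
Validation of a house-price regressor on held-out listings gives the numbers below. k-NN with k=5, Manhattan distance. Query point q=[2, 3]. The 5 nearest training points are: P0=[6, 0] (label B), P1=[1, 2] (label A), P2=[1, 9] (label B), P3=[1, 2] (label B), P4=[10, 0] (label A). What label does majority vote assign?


d(q,P0) = 7  (label B)
d(q,P1) = 2  (label A)
d(q,P2) = 7  (label B)
d(q,P3) = 2  (label B)
d(q,P4) = 11  (label A)
Votes: A=2, B=3
Majority → B

B


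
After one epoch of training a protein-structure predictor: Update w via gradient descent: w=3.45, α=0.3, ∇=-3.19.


w_new = w - α·∇
= 3.45 - 0.3·-3.19
= 3.45 + 0.957
= 4.407

4.407


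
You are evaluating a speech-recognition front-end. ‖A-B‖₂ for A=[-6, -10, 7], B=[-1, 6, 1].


d = √((-6+ 1)² + (-10-6)² + (7-1)²)
  = √(25 + 256 + 36)
  = √317 = 17.8045

17.8045


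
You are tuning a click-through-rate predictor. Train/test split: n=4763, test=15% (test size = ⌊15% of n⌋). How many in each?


Test = ⌊4763·15/100⌋ = 714
Train = 4763 - 714 = 4049

Train: 4049, Test: 714


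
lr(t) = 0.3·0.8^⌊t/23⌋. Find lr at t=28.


n_drops = ⌊28/23⌋ = 1
lr = 0.3·0.8^1 = 0.3·0.8 = 0.24

0.24


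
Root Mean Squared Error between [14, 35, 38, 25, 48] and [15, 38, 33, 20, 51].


MSE = 69/5 = 13.8
RMSE = √(69/5) = 3.7148

3.7148


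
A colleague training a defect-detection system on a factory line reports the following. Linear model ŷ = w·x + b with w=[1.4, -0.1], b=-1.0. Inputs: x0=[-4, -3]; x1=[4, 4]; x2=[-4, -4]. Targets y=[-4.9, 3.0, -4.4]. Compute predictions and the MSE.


ŷ0 = (1.4)·(-4) + (-0.1)·(-3) - 1.0 = -6.3
ŷ1 = (1.4)·(4) + (-0.1)·(4) - 1.0 = 4.2
ŷ2 = (1.4)·(-4) + (-0.1)·(-4) - 1.0 = -6.2
errors² = [1.96, 1.44, 3.24]
MSE = 6.6400/3 = 2.2133

2.2133


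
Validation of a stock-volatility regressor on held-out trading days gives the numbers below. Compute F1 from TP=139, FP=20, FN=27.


Precision = 139/159 = 0.8742
Recall = 139/166 = 0.8373
F1 = 2·P·R/(P+R) = 2·TP/(2·TP+FP+FN) = 278/(278+20+27) = 278/325 = 0.8554

0.8554


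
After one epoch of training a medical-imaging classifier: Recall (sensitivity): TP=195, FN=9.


Recall = TP/(TP+FN)
= 195/(195+9)
= 195/204 = 95.59%

95.59%


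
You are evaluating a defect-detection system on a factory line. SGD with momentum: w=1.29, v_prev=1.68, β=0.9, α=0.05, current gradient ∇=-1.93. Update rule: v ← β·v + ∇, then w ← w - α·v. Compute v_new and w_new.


v_new = 0.9·1.68 - 1.93 = 1.512 - 1.93 = -0.418
w_new = 1.29 - 0.05·-0.418 = 1.29 + 0.0209 = 1.3109

v_new=-0.418, w_new=1.3109


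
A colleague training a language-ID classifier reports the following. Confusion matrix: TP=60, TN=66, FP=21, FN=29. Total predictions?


Total = TP + TN + FP + FN
= 60 + 66 + 21 + 29
= 176
(Predicted positive: 81, predicted negative: 95)

176


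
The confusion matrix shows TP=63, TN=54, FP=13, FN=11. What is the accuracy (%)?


Accuracy = (TP+TN)/(TP+TN+FP+FN)
= (63+54)/(141)
= 117/141 = 82.98%

82.98%


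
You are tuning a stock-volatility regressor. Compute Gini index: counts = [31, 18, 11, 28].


Probabilities: [31/88, 18/88, 11/88, 28/88] ≈ [0.3523, 0.2045, 0.125, 0.3182]
Σpᵢ² = (961 + 324 + 121 + 784)/88² = 2190/7744
Gini = 1 - Σpᵢ² = 1 - 2190/7744 = 0.7172

0.7172


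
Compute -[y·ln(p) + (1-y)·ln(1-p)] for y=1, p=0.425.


BCE = -[y·ln(p) + (1-y)·ln(1-p)]
= -1·ln(0.425) - 0
= -ln(0.425) = 0.8557

0.8557


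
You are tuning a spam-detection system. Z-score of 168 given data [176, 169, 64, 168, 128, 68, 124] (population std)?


μ = 128.1429, σ = 43.5838
z = (168 - 128.1429)/43.5838 = 0.9145

0.9145


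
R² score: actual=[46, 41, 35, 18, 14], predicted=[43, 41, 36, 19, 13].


ȳ = 30.8
SS_res = Σ(y-ŷ)² = 12
SS_tot = Σ(y-ȳ)² = 798.8
R² = 1 - SS_res/SS_tot = 1 - 0.015 = 0.985

0.985


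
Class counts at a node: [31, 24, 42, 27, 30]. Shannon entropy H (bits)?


Probabilities: [31/154, 24/154, 42/154, 27/154, 30/154] ≈ [0.2013, 0.1558, 0.2727, 0.1753, 0.1948]
H = -((31/154)·log₂(31/154) + (24/154)·log₂(24/154) + (42/154)·log₂(42/154) + (27/154)·log₂(27/154) + (30/154)·log₂(30/154))
  = 2.2948 bits

2.2948 bits


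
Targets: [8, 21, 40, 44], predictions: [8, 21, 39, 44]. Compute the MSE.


Squared errors: (8-8)²=0, (21-21)²=0, (40-39)²=1, (44-44)²=0
Sum = 1
MSE = 1/4 = 1/4

1/4


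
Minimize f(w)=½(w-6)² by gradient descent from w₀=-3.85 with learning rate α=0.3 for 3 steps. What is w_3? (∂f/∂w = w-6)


step 1: grad = -3.85-6 = -9.85; w = -3.85 - 0.3·(-9.85) = -0.895
step 2: grad = -0.895-6 = -6.895; w = -0.895 - 0.3·(-6.895) = 1.1735
step 3: grad = 1.1735-6 = -4.8265; w = 1.1735 - 0.3·(-4.8265) = 2.62145

2.62145


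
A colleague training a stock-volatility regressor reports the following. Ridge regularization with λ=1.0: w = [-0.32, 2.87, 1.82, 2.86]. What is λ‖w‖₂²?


‖w‖₂² = (-0.32)² + (2.87)² + (1.82)² + (2.86)²
     = 0.1024 + 8.2369 + 3.3124 + 8.1796
     = 19.8313
λ·‖w‖₂² = 1.0·19.8313 = 19.8313

19.8313


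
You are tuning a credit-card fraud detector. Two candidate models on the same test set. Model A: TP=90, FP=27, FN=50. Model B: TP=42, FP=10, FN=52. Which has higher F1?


Model A: P=90/117=0.7692, R=90/140=0.6429, F1=2PR/(P+R)=2TP/(2TP+FP+FN)=180/257=0.7004
Model B: P=42/52=0.8077, R=42/94=0.4468, F1=2PR/(P+R)=2TP/(2TP+FP+FN)=84/146=0.5753
0.7004 > 0.5753 → Model A

Model A


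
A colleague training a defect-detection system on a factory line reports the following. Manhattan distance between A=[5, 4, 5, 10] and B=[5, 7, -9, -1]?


d = |5-5| + |4-7| + |5+ 9| + |10+ 1|
  = 0 + 3 + 14 + 11
  = 28

28


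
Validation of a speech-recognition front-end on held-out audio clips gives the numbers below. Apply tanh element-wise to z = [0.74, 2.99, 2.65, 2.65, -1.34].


tanh(0.74) = 0.6291
tanh(2.99) = 0.995
tanh(2.65) = 0.9901
tanh(2.65) = 0.9901
tanh(-1.34) = -0.8717
result = [0.6291, 0.995, 0.9901, 0.9901, -0.8717]

[0.6291, 0.995, 0.9901, 0.9901, -0.8717]


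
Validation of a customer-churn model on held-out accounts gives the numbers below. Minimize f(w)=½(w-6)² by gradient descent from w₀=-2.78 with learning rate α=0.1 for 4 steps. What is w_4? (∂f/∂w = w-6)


step 1: grad = -2.78-6 = -8.78; w = -2.78 - 0.1·(-8.78) = -1.902
step 2: grad = -1.902-6 = -7.902; w = -1.902 - 0.1·(-7.902) = -1.1118
step 3: grad = -1.1118-6 = -7.1118; w = -1.1118 - 0.1·(-7.1118) = -0.40062
step 4: grad = -0.40062-6 = -6.40062; w = -0.40062 - 0.1·(-6.40062) = 0.239442

0.239442


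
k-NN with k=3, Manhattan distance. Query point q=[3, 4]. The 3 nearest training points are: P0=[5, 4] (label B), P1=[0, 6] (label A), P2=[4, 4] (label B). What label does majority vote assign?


d(q,P0) = 2  (label B)
d(q,P1) = 5  (label A)
d(q,P2) = 1  (label B)
Votes: A=1, B=2
Majority → B

B


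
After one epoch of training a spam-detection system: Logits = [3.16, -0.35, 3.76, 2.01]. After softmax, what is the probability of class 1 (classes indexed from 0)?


Exponentials: e^3.16=23.5706, e^-0.35=0.7047, e^3.76=42.9484, e^2.01=7.4633
Sum = 74.687
Softmax = [0.3156, 0.0094, 0.575, 0.0999]
p[1] = 0.7047/74.687 = 0.0094

0.0094


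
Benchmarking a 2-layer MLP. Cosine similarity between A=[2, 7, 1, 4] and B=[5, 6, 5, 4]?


A·B = 2·5 + 7·6 + 1·5 + 4·4 = 73
‖A‖ = √70 = 8.3666, ‖B‖ = √102 = 10.0995
cos = 73/(√70·√102) = 73/√7140 = 0.8639

0.8639


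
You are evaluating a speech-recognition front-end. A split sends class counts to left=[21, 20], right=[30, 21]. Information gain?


Parent = [51, 41], H_parent = 0.9915
H_left = 0.9996 (n=41), H_right = 0.9774 (n=51)
H_children = (41/92)·0.9996 + (51/92)·0.9774 = 0.9873
IG = 0.9915 - 0.9873 = 0.0042

0.0042


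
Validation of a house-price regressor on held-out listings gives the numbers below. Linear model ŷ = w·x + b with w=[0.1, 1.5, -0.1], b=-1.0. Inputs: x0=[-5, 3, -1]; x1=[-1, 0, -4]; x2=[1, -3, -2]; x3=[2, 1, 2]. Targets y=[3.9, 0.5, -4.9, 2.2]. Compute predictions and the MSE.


ŷ0 = (0.1)·(-5) + (1.5)·(3) + (-0.1)·(-1) - 1.0 = 3.1
ŷ1 = (0.1)·(-1) + (1.5)·(0) + (-0.1)·(-4) - 1.0 = -0.7
ŷ2 = (0.1)·(1) + (1.5)·(-3) + (-0.1)·(-2) - 1.0 = -5.2
ŷ3 = (0.1)·(2) + (1.5)·(1) + (-0.1)·(2) - 1.0 = 0.5
errors² = [0.64, 1.44, 0.09, 2.89]
MSE = 5.0600/4 = 1.265

1.265


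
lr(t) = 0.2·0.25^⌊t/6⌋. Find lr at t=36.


n_drops = ⌊36/6⌋ = 6
lr = 0.2·0.25^6 = 0.2·0.000244140625 = 0.000048828125

0.000048828125


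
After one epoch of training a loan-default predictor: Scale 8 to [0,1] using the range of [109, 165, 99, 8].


min=8, max=165
(8-8)/(165-8) = 0/157 = 0.0

0.0


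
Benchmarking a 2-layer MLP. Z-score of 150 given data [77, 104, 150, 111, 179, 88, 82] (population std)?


μ = 113, σ = 35.238
z = (150 - 113)/35.238 = 1.05

1.05


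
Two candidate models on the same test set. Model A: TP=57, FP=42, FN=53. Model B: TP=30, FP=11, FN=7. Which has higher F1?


Model A: P=57/99=0.5758, R=57/110=0.5182, F1=2PR/(P+R)=2TP/(2TP+FP+FN)=114/209=0.5455
Model B: P=30/41=0.7317, R=30/37=0.8108, F1=2PR/(P+R)=2TP/(2TP+FP+FN)=60/78=0.7692
0.5455 < 0.7692 → Model B

Model B


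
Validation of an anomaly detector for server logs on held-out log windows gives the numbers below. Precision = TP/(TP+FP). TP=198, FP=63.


Precision = TP/(TP+FP)
= 198/(198+63)
= 198/261 = 75.86%

75.86%


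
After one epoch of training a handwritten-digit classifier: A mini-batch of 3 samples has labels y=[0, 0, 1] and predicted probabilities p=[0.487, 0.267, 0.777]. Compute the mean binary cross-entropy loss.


L[0] = -ln(1-0.487) = -ln(0.513) = 0.6675
L[1] = -ln(1-0.267) = -ln(0.733) = 0.3106
L[2] = -ln(0.777) = 0.2523
mean = (0.6675 + 0.3106 + 0.2523)/3 = 0.4101

0.4101


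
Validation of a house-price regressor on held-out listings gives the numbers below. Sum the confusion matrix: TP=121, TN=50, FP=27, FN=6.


Total = TP + TN + FP + FN
= 121 + 50 + 27 + 6
= 204
(Predicted positive: 148, predicted negative: 56)

204


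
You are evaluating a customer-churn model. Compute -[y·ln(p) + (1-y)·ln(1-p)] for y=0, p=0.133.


BCE = -[y·ln(p) + (1-y)·ln(1-p)]
= -0 - 1·ln(1-0.133)
= -ln(0.867) = 0.1427

0.1427


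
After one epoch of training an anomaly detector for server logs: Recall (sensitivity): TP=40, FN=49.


Recall = TP/(TP+FN)
= 40/(40+49)
= 40/89 = 44.94%

44.94%


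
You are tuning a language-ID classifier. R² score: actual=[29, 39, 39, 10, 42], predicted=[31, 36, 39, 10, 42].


ȳ = 31.8
SS_res = Σ(y-ŷ)² = 13
SS_tot = Σ(y-ȳ)² = 690.8
R² = 1 - SS_res/SS_tot = 1 - 0.0188 = 0.9812

0.9812


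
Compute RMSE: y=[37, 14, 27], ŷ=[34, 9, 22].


MSE = 59/3 = 19.6667
RMSE = √(59/3) = 4.4347

4.4347


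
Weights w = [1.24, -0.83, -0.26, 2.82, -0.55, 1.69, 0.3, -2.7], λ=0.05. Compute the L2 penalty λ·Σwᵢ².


‖w‖₂² = (1.24)² + (-0.83)² + (-0.26)² + (2.82)² + (-0.55)² + (1.69)² + (0.3)² + (-2.7)²
     = 1.5376 + 0.6889 + 0.0676 + 7.9524 + 0.3025 + 2.8561 + 0.09 + 7.29
     = 20.7851
λ·‖w‖₂² = 0.05·20.7851 = 1.039255

1.039255


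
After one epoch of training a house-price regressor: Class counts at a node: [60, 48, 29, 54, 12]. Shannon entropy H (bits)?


Probabilities: [60/203, 48/203, 29/203, 54/203, 12/203] ≈ [0.2956, 0.2365, 0.1429, 0.266, 0.0591]
H = -((60/203)·log₂(60/203) + (48/203)·log₂(48/203) + (29/203)·log₂(29/203) + (54/203)·log₂(54/203) + (12/203)·log₂(12/203))
  = 2.1621 bits

2.1621 bits


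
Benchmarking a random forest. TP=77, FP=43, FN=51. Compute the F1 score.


Precision = 77/120 = 0.6417
Recall = 77/128 = 0.6016
F1 = 2·P·R/(P+R) = 2·TP/(2·TP+FP+FN) = 154/(154+43+51) = 154/248 = 0.621

0.621


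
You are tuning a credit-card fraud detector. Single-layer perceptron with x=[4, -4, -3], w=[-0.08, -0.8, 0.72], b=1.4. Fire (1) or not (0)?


z = (4)·(-0.08) + (-4)·(-0.8) + (-3)·(0.72) + 1.4
  = 2.12
step(z) = 1 (z≥0)

1


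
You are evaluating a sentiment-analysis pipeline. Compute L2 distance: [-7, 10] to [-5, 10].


d = √((-7+ 5)² + (10-10)²)
  = √(4 + 0)
  = √4 = 2.0

2.0


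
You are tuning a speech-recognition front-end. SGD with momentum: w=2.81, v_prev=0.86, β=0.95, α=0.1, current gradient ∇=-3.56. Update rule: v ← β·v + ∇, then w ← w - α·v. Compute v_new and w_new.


v_new = 0.95·0.86 - 3.56 = 0.817 - 3.56 = -2.743
w_new = 2.81 - 0.1·-2.743 = 2.81 + 0.2743 = 3.0843

v_new=-2.743, w_new=3.0843


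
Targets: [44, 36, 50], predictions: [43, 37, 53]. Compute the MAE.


Absolute errors: |44-43|=1, |36-37|=1, |50-53|=3
Sum = 5
MAE = 5/3 = 5/3

5/3


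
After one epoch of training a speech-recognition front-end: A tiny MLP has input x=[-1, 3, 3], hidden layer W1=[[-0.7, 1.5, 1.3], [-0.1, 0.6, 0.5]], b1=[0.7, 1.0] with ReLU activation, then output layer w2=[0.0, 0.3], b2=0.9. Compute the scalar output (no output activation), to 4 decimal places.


z1[0] = (-0.7)·(-1) + (1.5)·(3) + (1.3)·(3) + 0.7 = 9.8
z1[1] = (-0.1)·(-1) + (0.6)·(3) + (0.5)·(3) + 1.0 = 4.4
h = ReLU(z1) = [9.8, 4.4]
output = (0.0)·(9.8) + (0.3)·(4.4) + 0.9 = 2.22

2.22


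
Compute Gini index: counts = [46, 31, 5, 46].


Probabilities: [46/128, 31/128, 5/128, 46/128] ≈ [0.3594, 0.2422, 0.0391, 0.3594]
Σpᵢ² = (2116 + 961 + 25 + 2116)/128² = 5218/16384
Gini = 1 - Σpᵢ² = 1 - 5218/16384 = 0.6815

0.6815


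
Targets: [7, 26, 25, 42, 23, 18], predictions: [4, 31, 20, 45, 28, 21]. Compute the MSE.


Squared errors: (7-4)²=9, (26-31)²=25, (25-20)²=25, (42-45)²=9, (23-28)²=25, (18-21)²=9
Sum = 102
MSE = 102/6 = 17

17


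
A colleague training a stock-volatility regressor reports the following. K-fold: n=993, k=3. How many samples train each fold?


Fold size = 993/3 = 331
Training per fold = 993 - 331 = 662

662


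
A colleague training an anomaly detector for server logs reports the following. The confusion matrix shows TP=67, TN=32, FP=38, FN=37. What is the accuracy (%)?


Accuracy = (TP+TN)/(TP+TN+FP+FN)
= (67+32)/(174)
= 99/174 = 56.9%

56.9%


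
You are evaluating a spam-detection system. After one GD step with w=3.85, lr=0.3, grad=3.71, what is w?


w_new = w - α·∇
= 3.85 - 0.3·3.71
= 3.85 - 1.113
= 2.737

2.737


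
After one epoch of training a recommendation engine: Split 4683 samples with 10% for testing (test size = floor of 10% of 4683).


Test = ⌊4683·10/100⌋ = 468
Train = 4683 - 468 = 4215

Train: 4215, Test: 468


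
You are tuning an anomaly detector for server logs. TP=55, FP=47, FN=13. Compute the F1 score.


Precision = 55/102 = 0.5392
Recall = 55/68 = 0.8088
F1 = 2·P·R/(P+R) = 2·TP/(2·TP+FP+FN) = 110/(110+47+13) = 110/170 = 0.6471

0.6471


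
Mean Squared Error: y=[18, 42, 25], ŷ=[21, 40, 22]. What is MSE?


Squared errors: (18-21)²=9, (42-40)²=4, (25-22)²=9
Sum = 22
MSE = 22/3 = 22/3

22/3


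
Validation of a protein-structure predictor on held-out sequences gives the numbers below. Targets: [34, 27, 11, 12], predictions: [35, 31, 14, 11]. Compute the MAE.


Absolute errors: |34-35|=1, |27-31|=4, |11-14|=3, |12-11|=1
Sum = 9
MAE = 9/4 = 9/4

9/4


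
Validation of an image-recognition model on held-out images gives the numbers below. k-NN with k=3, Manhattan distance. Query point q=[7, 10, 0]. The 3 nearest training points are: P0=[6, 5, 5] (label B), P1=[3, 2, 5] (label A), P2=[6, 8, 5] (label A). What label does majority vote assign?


d(q,P0) = 11  (label B)
d(q,P1) = 17  (label A)
d(q,P2) = 8  (label A)
Votes: A=2, B=1
Majority → A

A


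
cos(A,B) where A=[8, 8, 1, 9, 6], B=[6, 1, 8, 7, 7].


A·B = 8·6 + 8·1 + 1·8 + 9·7 + 6·7 = 169
‖A‖ = √246 = 15.6844, ‖B‖ = √199 = 14.1067
cos = 169/(√246·√199) = 169/√48954 = 0.7638

0.7638


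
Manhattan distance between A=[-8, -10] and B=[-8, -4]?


d = |-8+ 8| + |-10+ 4|
  = 0 + 6
  = 6

6


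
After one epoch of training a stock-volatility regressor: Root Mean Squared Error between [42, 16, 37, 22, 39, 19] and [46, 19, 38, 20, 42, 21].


MSE = 43/6 = 7.1667
RMSE = √(43/6) = 2.6771

2.6771


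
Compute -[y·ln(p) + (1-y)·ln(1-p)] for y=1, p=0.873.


BCE = -[y·ln(p) + (1-y)·ln(1-p)]
= -1·ln(0.873) - 0
= -ln(0.873) = 0.1358

0.1358


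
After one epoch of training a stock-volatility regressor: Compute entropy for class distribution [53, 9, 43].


Probabilities: [53/105, 9/105, 43/105] ≈ [0.5048, 0.0857, 0.4095]
H = -((53/105)·log₂(53/105) + (9/105)·log₂(9/105) + (43/105)·log₂(43/105))
  = 1.3291 bits

1.3291 bits


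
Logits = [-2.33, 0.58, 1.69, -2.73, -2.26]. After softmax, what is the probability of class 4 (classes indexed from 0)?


Exponentials: e^-2.33=0.0973, e^0.58=1.786, e^1.69=5.4195, e^-2.73=0.0652, e^-2.26=0.1044
Sum = 7.4724
Softmax = [0.013, 0.239, 0.7253, 0.0087, 0.014]
p[4] = 0.1044/7.4724 = 0.014

0.014


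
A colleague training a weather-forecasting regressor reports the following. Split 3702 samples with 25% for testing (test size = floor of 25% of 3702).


Test = ⌊3702·25/100⌋ = 925
Train = 3702 - 925 = 2777

Train: 2777, Test: 925


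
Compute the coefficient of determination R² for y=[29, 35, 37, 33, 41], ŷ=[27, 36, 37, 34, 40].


ȳ = 35
SS_res = Σ(y-ŷ)² = 7
SS_tot = Σ(y-ȳ)² = 80
R² = 1 - SS_res/SS_tot = 1 - 0.0875 = 0.9125

0.9125


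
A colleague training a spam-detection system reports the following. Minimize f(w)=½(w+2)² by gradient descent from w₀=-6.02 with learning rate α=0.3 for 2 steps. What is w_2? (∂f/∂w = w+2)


step 1: grad = -6.02+2 = -4.02; w = -6.02 - 0.3·(-4.02) = -4.814
step 2: grad = -4.814+2 = -2.814; w = -4.814 - 0.3·(-2.814) = -3.9698

-3.9698


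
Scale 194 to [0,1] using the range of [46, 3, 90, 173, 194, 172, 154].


min=3, max=194
(194-3)/(194-3) = 191/191 = 1.0

1.0


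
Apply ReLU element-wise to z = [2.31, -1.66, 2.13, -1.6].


ReLU(2.31) = max(0, 2.31) = 2.31
ReLU(-1.66) = max(0, -1.66) = 0.0
ReLU(2.13) = max(0, 2.13) = 2.13
ReLU(-1.6) = max(0, -1.6) = 0.0
result = [2.31, 0.0, 2.13, 0.0]

[2.31, 0.0, 2.13, 0.0]


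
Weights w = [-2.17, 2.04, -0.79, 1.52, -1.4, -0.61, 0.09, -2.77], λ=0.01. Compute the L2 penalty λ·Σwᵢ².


‖w‖₂² = (-2.17)² + (2.04)² + (-0.79)² + (1.52)² + (-1.4)² + (-0.61)² + (0.09)² + (-2.77)²
     = 4.7089 + 4.1616 + 0.6241 + 2.3104 + 1.96 + 0.3721 + 0.0081 + 7.6729
     = 21.8181
λ·‖w‖₂² = 0.01·21.8181 = 0.218181

0.218181


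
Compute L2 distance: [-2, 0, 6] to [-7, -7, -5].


d = √((-2+ 7)² + (0+ 7)² + (6+ 5)²)
  = √(25 + 49 + 121)
  = √195 = 13.9642

13.9642


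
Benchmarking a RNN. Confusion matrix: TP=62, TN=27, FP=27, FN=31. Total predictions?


Total = TP + TN + FP + FN
= 62 + 27 + 27 + 31
= 147
(Predicted positive: 89, predicted negative: 58)

147


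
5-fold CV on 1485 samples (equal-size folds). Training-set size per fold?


Fold size = 1485/5 = 297
Training per fold = 1485 - 297 = 1188

1188


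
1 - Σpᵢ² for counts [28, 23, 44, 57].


Probabilities: [28/152, 23/152, 44/152, 57/152] ≈ [0.1842, 0.1513, 0.2895, 0.375]
Σpᵢ² = (784 + 529 + 1936 + 3249)/152² = 6498/23104
Gini = 1 - Σpᵢ² = 1 - 6498/23104 = 0.7188

0.7188


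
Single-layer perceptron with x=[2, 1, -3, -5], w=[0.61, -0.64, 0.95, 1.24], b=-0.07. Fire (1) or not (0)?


z = (2)·(0.61) + (1)·(-0.64) + (-3)·(0.95) + (-5)·(1.24) - 0.07
  = -8.54
step(z) = 0 (z<0)

0


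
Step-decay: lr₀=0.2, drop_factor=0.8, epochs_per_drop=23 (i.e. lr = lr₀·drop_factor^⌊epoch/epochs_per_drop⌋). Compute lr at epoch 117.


n_drops = ⌊117/23⌋ = 5
lr = 0.2·0.8^5 = 0.2·0.32768 = 0.065536

0.065536


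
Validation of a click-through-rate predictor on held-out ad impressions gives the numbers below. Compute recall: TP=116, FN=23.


Recall = TP/(TP+FN)
= 116/(116+23)
= 116/139 = 83.45%

83.45%


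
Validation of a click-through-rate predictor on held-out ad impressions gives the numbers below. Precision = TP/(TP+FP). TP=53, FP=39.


Precision = TP/(TP+FP)
= 53/(53+39)
= 53/92 = 57.61%

57.61%


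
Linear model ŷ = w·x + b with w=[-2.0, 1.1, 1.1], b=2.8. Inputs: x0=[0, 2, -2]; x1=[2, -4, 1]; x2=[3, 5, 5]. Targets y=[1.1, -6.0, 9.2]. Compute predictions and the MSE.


ŷ0 = (-2.0)·(0) + (1.1)·(2) + (1.1)·(-2) + 2.8 = 2.8
ŷ1 = (-2.0)·(2) + (1.1)·(-4) + (1.1)·(1) + 2.8 = -4.5
ŷ2 = (-2.0)·(3) + (1.1)·(5) + (1.1)·(5) + 2.8 = 7.8
errors² = [2.89, 2.25, 1.96]
MSE = 7.1000/3 = 2.3667

2.3667


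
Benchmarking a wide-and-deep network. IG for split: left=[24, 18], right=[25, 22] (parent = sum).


Parent = [49, 40], H_parent = 0.9926
H_left = 0.9852 (n=42), H_right = 0.9971 (n=47)
H_children = (42/89)·0.9852 + (47/89)·0.9971 = 0.9915
IG = 0.9926 - 0.9915 = 0.0011

0.0011


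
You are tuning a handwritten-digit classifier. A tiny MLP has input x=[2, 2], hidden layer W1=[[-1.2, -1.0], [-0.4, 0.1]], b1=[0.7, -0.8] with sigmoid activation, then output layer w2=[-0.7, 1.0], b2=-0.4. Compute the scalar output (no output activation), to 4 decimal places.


z1[0] = (-1.2)·(2) + (-1.0)·(2) + 0.7 = -3.7
z1[1] = (-0.4)·(2) + (0.1)·(2) - 0.8 = -1.4
h = sigmoid(z1) = [0.0241, 0.1978]
output = (-0.7)·(0.0241) + (1.0)·(0.1978) - 0.4 = -0.2191

-0.2191


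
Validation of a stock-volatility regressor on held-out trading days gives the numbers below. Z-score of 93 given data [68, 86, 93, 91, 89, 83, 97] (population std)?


μ = 86.7143, σ = 8.7295
z = (93 - 86.7143)/8.7295 = 0.7201

0.7201


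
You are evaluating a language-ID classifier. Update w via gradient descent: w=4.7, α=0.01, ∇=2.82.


w_new = w - α·∇
= 4.7 - 0.01·2.82
= 4.7 - 0.0282
= 4.6718

4.6718


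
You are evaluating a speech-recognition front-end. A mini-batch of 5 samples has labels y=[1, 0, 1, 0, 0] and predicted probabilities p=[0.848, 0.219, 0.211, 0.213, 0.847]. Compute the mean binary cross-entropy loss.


L[0] = -ln(0.848) = 0.1649
L[1] = -ln(1-0.219) = -ln(0.781) = 0.2472
L[2] = -ln(0.211) = 1.5559
L[3] = -ln(1-0.213) = -ln(0.787) = 0.2395
L[4] = -ln(1-0.847) = -ln(0.153) = 1.8773
mean = (0.1649 + 0.2472 + 1.5559 + 0.2395 + 1.8773)/5 = 0.817

0.817


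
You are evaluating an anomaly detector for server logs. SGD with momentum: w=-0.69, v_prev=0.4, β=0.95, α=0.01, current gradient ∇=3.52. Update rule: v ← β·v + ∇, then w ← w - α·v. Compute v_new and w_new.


v_new = 0.95·0.4 + 3.52 = 0.38 + 3.52 = 3.9
w_new = -0.69 - 0.01·3.9 = -0.69 - 0.039 = -0.729

v_new=3.9, w_new=-0.729


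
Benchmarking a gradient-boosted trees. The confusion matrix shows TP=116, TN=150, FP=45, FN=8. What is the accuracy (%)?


Accuracy = (TP+TN)/(TP+TN+FP+FN)
= (116+150)/(319)
= 266/319 = 83.39%

83.39%


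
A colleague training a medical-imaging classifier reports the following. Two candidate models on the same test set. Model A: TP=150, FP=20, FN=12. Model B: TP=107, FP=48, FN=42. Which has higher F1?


Model A: P=150/170=0.8824, R=150/162=0.9259, F1=2PR/(P+R)=2TP/(2TP+FP+FN)=300/332=0.9036
Model B: P=107/155=0.6903, R=107/149=0.7181, F1=2PR/(P+R)=2TP/(2TP+FP+FN)=214/304=0.7039
0.9036 > 0.7039 → Model A

Model A


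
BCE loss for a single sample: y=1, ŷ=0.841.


BCE = -[y·ln(p) + (1-y)·ln(1-p)]
= -1·ln(0.841) - 0
= -ln(0.841) = 0.1732

0.1732


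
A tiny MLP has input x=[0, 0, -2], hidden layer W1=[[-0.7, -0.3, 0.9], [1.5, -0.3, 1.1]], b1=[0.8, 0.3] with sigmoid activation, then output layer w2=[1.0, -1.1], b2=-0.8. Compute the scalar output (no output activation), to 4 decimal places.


z1[0] = (-0.7)·(0) + (-0.3)·(0) + (0.9)·(-2) + 0.8 = -1.0
z1[1] = (1.5)·(0) + (-0.3)·(0) + (1.1)·(-2) + 0.3 = -1.9
h = sigmoid(z1) = [0.2689, 0.1301]
output = (1.0)·(0.2689) + (-1.1)·(0.1301) - 0.8 = -0.6742

-0.6742


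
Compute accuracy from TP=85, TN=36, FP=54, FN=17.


Accuracy = (TP+TN)/(TP+TN+FP+FN)
= (85+36)/(192)
= 121/192 = 63.02%

63.02%


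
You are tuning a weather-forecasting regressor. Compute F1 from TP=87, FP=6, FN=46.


Precision = 87/93 = 0.9355
Recall = 87/133 = 0.6541
F1 = 2·P·R/(P+R) = 2·TP/(2·TP+FP+FN) = 174/(174+6+46) = 174/226 = 0.7699

0.7699


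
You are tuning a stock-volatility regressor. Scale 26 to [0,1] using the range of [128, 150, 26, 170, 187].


min=26, max=187
(26-26)/(187-26) = 0/161 = 0.0

0.0


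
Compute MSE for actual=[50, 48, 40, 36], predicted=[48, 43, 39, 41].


Squared errors: (50-48)²=4, (48-43)²=25, (40-39)²=1, (36-41)²=25
Sum = 55
MSE = 55/4 = 55/4

55/4


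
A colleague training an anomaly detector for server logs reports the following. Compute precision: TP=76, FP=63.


Precision = TP/(TP+FP)
= 76/(76+63)
= 76/139 = 54.68%

54.68%


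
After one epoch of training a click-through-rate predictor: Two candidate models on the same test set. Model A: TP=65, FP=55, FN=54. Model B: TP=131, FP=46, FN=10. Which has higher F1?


Model A: P=65/120=0.5417, R=65/119=0.5462, F1=2PR/(P+R)=2TP/(2TP+FP+FN)=130/239=0.5439
Model B: P=131/177=0.7401, R=131/141=0.9291, F1=2PR/(P+R)=2TP/(2TP+FP+FN)=262/318=0.8239
0.5439 < 0.8239 → Model B

Model B


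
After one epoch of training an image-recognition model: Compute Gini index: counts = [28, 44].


Probabilities: [28/72, 44/72] ≈ [0.3889, 0.6111]
Σpᵢ² = (784 + 1936)/72² = 2720/5184
Gini = 1 - Σpᵢ² = 1 - 2720/5184 = 0.4753

0.4753


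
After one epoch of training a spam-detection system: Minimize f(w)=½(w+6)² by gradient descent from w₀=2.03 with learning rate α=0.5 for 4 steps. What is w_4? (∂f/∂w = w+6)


step 1: grad = 2.03+6 = 8.03; w = 2.03 - 0.5·(8.03) = -1.985
step 2: grad = -1.985+6 = 4.015; w = -1.985 - 0.5·(4.015) = -3.9925
step 3: grad = -3.9925+6 = 2.0075; w = -3.9925 - 0.5·(2.0075) = -4.99625
step 4: grad = -4.99625+6 = 1.00375; w = -4.99625 - 0.5·(1.00375) = -5.498125

-5.498125


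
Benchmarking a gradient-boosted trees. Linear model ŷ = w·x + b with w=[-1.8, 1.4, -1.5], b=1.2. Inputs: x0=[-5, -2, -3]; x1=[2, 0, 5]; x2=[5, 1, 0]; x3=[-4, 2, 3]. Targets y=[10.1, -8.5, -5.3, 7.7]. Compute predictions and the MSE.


ŷ0 = (-1.8)·(-5) + (1.4)·(-2) + (-1.5)·(-3) + 1.2 = 11.9
ŷ1 = (-1.8)·(2) + (1.4)·(0) + (-1.5)·(5) + 1.2 = -9.9
ŷ2 = (-1.8)·(5) + (1.4)·(1) + (-1.5)·(0) + 1.2 = -6.4
ŷ3 = (-1.8)·(-4) + (1.4)·(2) + (-1.5)·(3) + 1.2 = 6.7
errors² = [3.24, 1.96, 1.21, 1.0]
MSE = 7.4100/4 = 1.8525

1.8525


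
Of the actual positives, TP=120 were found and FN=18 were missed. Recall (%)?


Recall = TP/(TP+FN)
= 120/(120+18)
= 120/138 = 86.96%

86.96%


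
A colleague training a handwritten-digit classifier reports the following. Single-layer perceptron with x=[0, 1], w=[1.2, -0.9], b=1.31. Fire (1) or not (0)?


z = (0)·(1.2) + (1)·(-0.9) + 1.31
  = 0.41
step(z) = 1 (z≥0)

1


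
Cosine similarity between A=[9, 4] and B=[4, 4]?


A·B = 9·4 + 4·4 = 52
‖A‖ = √97 = 9.8489, ‖B‖ = √32 = 5.6569
cos = 52/(√97·√32) = 52/√3104 = 0.9333

0.9333


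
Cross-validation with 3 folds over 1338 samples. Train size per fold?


Fold size = 1338/3 = 446
Training per fold = 1338 - 446 = 892

892


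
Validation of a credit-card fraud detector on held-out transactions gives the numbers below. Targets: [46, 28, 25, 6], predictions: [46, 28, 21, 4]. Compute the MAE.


Absolute errors: |46-46|=0, |28-28|=0, |25-21|=4, |6-4|=2
Sum = 6
MAE = 6/4 = 3/2

3/2


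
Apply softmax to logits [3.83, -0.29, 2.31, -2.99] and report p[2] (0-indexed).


Exponentials: e^3.83=46.0625, e^-0.29=0.7483, e^2.31=10.0744, e^-2.99=0.0503
Sum = 56.9355
Softmax = [0.809, 0.0131, 0.1769, 0.0009]
p[2] = 10.0744/56.9355 = 0.1769

0.1769


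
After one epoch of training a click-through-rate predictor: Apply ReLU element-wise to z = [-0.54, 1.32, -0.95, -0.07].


ReLU(-0.54) = max(0, -0.54) = 0.0
ReLU(1.32) = max(0, 1.32) = 1.32
ReLU(-0.95) = max(0, -0.95) = 0.0
ReLU(-0.07) = max(0, -0.07) = 0.0
result = [0.0, 1.32, 0.0, 0.0]

[0.0, 1.32, 0.0, 0.0]


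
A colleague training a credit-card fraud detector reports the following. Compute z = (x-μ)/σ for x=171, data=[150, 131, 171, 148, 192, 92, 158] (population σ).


μ = 148.8571, σ = 29.2498
z = (171 - 148.8571)/29.2498 = 0.757

0.757


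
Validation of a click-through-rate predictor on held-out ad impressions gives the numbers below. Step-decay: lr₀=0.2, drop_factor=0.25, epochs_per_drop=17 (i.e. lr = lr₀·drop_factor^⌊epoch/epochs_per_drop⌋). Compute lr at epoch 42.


n_drops = ⌊42/17⌋ = 2
lr = 0.2·0.25^2 = 0.2·0.0625 = 0.0125

0.0125


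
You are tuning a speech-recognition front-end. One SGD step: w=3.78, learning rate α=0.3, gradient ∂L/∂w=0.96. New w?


w_new = w - α·∇
= 3.78 - 0.3·0.96
= 3.78 - 0.288
= 3.492

3.492


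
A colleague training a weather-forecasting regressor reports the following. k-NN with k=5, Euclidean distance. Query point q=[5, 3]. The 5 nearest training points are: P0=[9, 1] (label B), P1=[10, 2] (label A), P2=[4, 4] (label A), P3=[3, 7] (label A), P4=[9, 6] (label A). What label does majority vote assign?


d(q,P0) = 4.4721  (label B)
d(q,P1) = 5.099  (label A)
d(q,P2) = 1.4142  (label A)
d(q,P3) = 4.4721  (label A)
d(q,P4) = 5.0  (label A)
Votes: A=4, B=1
Majority → A

A


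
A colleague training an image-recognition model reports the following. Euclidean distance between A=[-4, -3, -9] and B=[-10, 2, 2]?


d = √((-4+ 10)² + (-3-2)² + (-9-2)²)
  = √(36 + 25 + 121)
  = √182 = 13.4907

13.4907


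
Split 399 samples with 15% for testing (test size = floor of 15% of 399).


Test = ⌊399·15/100⌋ = 59
Train = 399 - 59 = 340

Train: 340, Test: 59


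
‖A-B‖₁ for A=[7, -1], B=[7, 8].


d = |7-7| + |-1-8|
  = 0 + 9
  = 9

9


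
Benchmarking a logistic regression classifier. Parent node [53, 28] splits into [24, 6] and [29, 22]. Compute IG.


Parent = [53, 28], H_parent = 0.9301
H_left = 0.7219 (n=30), H_right = 0.9864 (n=51)
H_children = (30/81)·0.7219 + (51/81)·0.9864 = 0.8884
IG = 0.9301 - 0.8884 = 0.0417

0.0417


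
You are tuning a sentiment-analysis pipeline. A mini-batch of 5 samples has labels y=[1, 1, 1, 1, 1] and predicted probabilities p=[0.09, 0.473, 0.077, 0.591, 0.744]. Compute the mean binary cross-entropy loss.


L[0] = -ln(0.09) = 2.4079
L[1] = -ln(0.473) = 0.7487
L[2] = -ln(0.077) = 2.5639
L[3] = -ln(0.591) = 0.5259
L[4] = -ln(0.744) = 0.2957
mean = (2.4079 + 0.7487 + 2.5639 + 0.5259 + 0.2957)/5 = 1.3084

1.3084


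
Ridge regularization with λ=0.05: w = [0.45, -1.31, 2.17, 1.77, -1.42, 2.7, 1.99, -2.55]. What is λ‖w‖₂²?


‖w‖₂² = (0.45)² + (-1.31)² + (2.17)² + (1.77)² + (-1.42)² + (2.7)² + (1.99)² + (-2.55)²
     = 0.2025 + 1.7161 + 4.7089 + 3.1329 + 2.0164 + 7.29 + 3.9601 + 6.5025
     = 29.5294
λ·‖w‖₂² = 0.05·29.5294 = 1.47647

1.47647


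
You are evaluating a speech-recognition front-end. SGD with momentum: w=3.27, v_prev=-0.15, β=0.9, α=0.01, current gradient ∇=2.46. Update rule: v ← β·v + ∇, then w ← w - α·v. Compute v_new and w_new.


v_new = 0.9·-0.15 + 2.46 = -0.135 + 2.46 = 2.325
w_new = 3.27 - 0.01·2.325 = 3.27 - 0.02325 = 3.24675

v_new=2.325, w_new=3.24675


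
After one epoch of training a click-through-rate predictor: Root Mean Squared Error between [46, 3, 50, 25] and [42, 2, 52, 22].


MSE = 30/4 = 7.5
RMSE = √(30/4) = 2.7386

2.7386


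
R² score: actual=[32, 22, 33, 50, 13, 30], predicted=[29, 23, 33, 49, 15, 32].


ȳ = 30
SS_res = Σ(y-ŷ)² = 19
SS_tot = Σ(y-ȳ)² = 766
R² = 1 - SS_res/SS_tot = 1 - 0.0248 = 0.9752

0.9752


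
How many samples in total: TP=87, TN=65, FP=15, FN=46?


Total = TP + TN + FP + FN
= 87 + 65 + 15 + 46
= 213
(Predicted positive: 102, predicted negative: 111)

213


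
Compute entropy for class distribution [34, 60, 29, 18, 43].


Probabilities: [34/184, 60/184, 29/184, 18/184, 43/184] ≈ [0.1848, 0.3261, 0.1576, 0.0978, 0.2337]
H = -((34/184)·log₂(34/184) + (60/184)·log₂(60/184) + (29/184)·log₂(29/184) + (18/184)·log₂(18/184) + (43/184)·log₂(43/184))
  = 2.2156 bits

2.2156 bits


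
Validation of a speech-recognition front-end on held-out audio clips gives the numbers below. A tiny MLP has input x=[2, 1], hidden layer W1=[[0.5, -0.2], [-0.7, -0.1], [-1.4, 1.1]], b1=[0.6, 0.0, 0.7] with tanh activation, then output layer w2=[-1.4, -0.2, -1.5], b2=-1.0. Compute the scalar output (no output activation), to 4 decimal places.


z1[0] = (0.5)·(2) + (-0.2)·(1) + 0.6 = 1.4
z1[1] = (-0.7)·(2) + (-0.1)·(1) + 0.0 = -1.5
z1[2] = (-1.4)·(2) + (1.1)·(1) + 0.7 = -1.0
h = tanh(z1) = [0.8854, -0.9051, -0.7616]
output = (-1.4)·(0.8854) + (-0.2)·(-0.9051) + (-1.5)·(-0.7616) - 1.0 = -0.9161

-0.9161


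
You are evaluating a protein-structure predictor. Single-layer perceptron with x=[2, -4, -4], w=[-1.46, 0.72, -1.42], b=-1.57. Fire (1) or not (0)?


z = (2)·(-1.46) + (-4)·(0.72) + (-4)·(-1.42) - 1.57
  = -1.69
step(z) = 0 (z<0)

0


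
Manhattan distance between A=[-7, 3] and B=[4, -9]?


d = |-7-4| + |3+ 9|
  = 11 + 12
  = 23

23


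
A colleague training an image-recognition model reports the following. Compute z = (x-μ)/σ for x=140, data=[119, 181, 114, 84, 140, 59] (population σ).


μ = 116.1667, σ = 38.9162
z = (140 - 116.1667)/38.9162 = 0.6124

0.6124


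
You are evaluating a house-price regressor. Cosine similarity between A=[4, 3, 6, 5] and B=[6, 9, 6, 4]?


A·B = 4·6 + 3·9 + 6·6 + 5·4 = 107
‖A‖ = √86 = 9.2736, ‖B‖ = √169 = 13
cos = 107/(√86·√169) = 107/√14534 = 0.8875

0.8875


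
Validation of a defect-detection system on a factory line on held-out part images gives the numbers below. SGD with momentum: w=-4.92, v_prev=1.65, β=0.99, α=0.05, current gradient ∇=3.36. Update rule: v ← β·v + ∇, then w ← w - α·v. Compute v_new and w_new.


v_new = 0.99·1.65 + 3.36 = 1.6335 + 3.36 = 4.9935
w_new = -4.92 - 0.05·4.9935 = -4.92 - 0.249675 = -5.169675

v_new=4.9935, w_new=-5.169675


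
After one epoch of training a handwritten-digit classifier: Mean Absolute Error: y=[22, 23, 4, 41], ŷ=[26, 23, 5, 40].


Absolute errors: |22-26|=4, |23-23|=0, |4-5|=1, |41-40|=1
Sum = 6
MAE = 6/4 = 3/2

3/2


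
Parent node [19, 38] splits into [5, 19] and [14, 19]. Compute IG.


Parent = [19, 38], H_parent = 0.9183
H_left = 0.7383 (n=24), H_right = 0.9834 (n=33)
H_children = (24/57)·0.7383 + (33/57)·0.9834 = 0.8802
IG = 0.9183 - 0.8802 = 0.0381

0.0381


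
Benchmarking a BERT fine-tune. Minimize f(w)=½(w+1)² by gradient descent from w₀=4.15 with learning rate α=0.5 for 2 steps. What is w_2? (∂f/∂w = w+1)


step 1: grad = 4.15+1 = 5.15; w = 4.15 - 0.5·(5.15) = 1.575
step 2: grad = 1.575+1 = 2.575; w = 1.575 - 0.5·(2.575) = 0.2875

0.2875


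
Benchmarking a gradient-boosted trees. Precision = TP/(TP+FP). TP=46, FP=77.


Precision = TP/(TP+FP)
= 46/(46+77)
= 46/123 = 37.4%

37.4%


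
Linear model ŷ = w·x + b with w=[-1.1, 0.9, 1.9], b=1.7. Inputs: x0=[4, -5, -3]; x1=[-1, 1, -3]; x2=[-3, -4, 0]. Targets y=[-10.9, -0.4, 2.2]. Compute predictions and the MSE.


ŷ0 = (-1.1)·(4) + (0.9)·(-5) + (1.9)·(-3) + 1.7 = -12.9
ŷ1 = (-1.1)·(-1) + (0.9)·(1) + (1.9)·(-3) + 1.7 = -2.0
ŷ2 = (-1.1)·(-3) + (0.9)·(-4) + (1.9)·(0) + 1.7 = 1.4
errors² = [4.0, 2.56, 0.64]
MSE = 7.2000/3 = 2.4

2.4


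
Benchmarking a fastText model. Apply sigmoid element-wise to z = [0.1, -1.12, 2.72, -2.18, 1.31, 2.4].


σ(0.1) = 1/(1+e^-0.1) = 0.525
σ(-1.12) = 1/(1+e^1.12) = 0.246
σ(2.72) = 1/(1+e^-2.72) = 0.9382
σ(-2.18) = 1/(1+e^2.18) = 0.1016
σ(1.31) = 1/(1+e^-1.31) = 0.7875
σ(2.4) = 1/(1+e^-2.4) = 0.9168
result = [0.525, 0.246, 0.9382, 0.1016, 0.7875, 0.9168]

[0.525, 0.246, 0.9382, 0.1016, 0.7875, 0.9168]


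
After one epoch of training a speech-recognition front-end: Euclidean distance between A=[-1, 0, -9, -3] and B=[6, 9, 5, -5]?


d = √((-1-6)² + (0-9)² + (-9-5)² + (-3+ 5)²)
  = √(49 + 81 + 196 + 4)
  = √330 = 18.1659

18.1659


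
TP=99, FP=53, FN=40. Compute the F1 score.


Precision = 99/152 = 0.6513
Recall = 99/139 = 0.7122
F1 = 2·P·R/(P+R) = 2·TP/(2·TP+FP+FN) = 198/(198+53+40) = 198/291 = 0.6804

0.6804


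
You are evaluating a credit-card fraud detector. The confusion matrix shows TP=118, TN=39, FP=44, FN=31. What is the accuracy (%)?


Accuracy = (TP+TN)/(TP+TN+FP+FN)
= (118+39)/(232)
= 157/232 = 67.67%

67.67%


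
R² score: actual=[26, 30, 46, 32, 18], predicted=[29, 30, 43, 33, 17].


ȳ = 30.4
SS_res = Σ(y-ŷ)² = 20
SS_tot = Σ(y-ȳ)² = 419.2
R² = 1 - SS_res/SS_tot = 1 - 0.0477 = 0.9523

0.9523


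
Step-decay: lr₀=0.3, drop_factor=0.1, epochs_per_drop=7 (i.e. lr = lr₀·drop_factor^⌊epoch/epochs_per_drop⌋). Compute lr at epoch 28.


n_drops = ⌊28/7⌋ = 4
lr = 0.3·0.1^4 = 0.3·0.0001 = 0.00003

0.00003
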